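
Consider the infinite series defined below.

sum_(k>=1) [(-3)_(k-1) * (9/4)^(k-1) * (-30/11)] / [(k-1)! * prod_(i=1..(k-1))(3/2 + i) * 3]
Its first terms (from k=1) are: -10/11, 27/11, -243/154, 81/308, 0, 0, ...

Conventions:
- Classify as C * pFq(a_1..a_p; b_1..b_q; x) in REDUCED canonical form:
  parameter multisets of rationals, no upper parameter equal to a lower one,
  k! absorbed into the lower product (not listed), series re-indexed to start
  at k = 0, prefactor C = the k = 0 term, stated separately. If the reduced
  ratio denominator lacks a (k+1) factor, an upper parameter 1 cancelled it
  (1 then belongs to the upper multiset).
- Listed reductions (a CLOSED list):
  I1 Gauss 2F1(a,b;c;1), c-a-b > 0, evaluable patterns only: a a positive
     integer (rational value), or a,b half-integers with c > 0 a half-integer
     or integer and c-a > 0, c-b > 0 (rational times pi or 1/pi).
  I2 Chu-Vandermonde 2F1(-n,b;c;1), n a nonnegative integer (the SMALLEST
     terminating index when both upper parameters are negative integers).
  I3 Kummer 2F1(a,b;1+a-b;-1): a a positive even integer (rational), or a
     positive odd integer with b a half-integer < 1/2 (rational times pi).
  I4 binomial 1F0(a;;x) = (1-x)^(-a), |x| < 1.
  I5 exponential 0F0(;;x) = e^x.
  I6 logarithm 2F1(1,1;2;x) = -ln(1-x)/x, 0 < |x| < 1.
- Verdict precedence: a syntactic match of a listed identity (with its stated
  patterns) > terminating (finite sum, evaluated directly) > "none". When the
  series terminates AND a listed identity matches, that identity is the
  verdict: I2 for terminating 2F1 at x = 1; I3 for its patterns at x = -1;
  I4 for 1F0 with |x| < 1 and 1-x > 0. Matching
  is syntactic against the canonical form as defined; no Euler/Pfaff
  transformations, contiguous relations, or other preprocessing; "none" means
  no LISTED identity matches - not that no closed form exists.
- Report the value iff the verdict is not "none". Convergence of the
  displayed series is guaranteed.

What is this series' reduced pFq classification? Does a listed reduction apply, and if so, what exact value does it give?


With C = -10/11: the canonical form is 1F1(-3; 5/2; 9/4). Verdict: terminating - upper -3 stops the sum at k = 3; the 4 terms are added exactly. Hence: 71/308.

First insight: with t_0 = -10/11, the lower running product (C = -10/11) is a rising factorial.
Adjacent-term ratio: r(k) = (9/4) * (k-3) / [(k+5/2) (k+1)] ; factor over Q: parameters, x = (9/4), and C = -10/11.


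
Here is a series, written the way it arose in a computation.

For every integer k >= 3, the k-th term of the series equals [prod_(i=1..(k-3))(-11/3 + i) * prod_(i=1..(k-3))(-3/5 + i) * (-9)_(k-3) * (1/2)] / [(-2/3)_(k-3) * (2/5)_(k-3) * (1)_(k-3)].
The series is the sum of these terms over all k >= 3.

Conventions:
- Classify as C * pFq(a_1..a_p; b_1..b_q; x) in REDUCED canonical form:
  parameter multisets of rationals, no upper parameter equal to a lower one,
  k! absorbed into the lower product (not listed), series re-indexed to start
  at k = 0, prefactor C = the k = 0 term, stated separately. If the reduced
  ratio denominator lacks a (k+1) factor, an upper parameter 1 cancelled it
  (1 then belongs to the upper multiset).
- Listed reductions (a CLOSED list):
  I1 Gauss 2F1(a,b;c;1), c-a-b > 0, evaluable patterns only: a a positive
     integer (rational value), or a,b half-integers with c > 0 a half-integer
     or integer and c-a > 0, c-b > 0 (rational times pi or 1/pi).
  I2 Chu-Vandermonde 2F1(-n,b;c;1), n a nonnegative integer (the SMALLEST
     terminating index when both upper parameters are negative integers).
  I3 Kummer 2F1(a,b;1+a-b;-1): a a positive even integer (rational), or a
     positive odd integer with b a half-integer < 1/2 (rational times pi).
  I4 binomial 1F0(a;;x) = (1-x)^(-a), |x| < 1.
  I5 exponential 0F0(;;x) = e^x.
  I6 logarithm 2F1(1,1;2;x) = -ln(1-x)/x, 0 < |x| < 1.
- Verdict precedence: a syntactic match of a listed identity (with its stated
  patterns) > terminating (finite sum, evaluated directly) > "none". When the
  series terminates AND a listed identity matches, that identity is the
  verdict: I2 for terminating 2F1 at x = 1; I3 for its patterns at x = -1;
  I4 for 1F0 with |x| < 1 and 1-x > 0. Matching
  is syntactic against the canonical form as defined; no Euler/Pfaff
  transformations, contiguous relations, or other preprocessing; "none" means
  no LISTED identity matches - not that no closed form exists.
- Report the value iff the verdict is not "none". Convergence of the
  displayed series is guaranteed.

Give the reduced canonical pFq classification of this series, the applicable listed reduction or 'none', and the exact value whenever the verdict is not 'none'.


This is 1/2 * 2F1(-9, -8/3; -2/3; 1) in reduced canonical form. Verdict (x = 1): Vandermonde's identity (I2) applies (terminating 2F1 at x = 1 with n = 9, b = -8/3, c = -2/3). Its exact value is -7971615/10868.

First insight: t_0 being 1/2, the parameter 2/5 appears in both the upper and lower lists and cancels.
Term ratio: r(k) = 1 * (k-9) (k-8/3) / [(k-2/3) (k+1)] - rational in k, leading ratio 1; with t_0 = 1/2, classification follows.


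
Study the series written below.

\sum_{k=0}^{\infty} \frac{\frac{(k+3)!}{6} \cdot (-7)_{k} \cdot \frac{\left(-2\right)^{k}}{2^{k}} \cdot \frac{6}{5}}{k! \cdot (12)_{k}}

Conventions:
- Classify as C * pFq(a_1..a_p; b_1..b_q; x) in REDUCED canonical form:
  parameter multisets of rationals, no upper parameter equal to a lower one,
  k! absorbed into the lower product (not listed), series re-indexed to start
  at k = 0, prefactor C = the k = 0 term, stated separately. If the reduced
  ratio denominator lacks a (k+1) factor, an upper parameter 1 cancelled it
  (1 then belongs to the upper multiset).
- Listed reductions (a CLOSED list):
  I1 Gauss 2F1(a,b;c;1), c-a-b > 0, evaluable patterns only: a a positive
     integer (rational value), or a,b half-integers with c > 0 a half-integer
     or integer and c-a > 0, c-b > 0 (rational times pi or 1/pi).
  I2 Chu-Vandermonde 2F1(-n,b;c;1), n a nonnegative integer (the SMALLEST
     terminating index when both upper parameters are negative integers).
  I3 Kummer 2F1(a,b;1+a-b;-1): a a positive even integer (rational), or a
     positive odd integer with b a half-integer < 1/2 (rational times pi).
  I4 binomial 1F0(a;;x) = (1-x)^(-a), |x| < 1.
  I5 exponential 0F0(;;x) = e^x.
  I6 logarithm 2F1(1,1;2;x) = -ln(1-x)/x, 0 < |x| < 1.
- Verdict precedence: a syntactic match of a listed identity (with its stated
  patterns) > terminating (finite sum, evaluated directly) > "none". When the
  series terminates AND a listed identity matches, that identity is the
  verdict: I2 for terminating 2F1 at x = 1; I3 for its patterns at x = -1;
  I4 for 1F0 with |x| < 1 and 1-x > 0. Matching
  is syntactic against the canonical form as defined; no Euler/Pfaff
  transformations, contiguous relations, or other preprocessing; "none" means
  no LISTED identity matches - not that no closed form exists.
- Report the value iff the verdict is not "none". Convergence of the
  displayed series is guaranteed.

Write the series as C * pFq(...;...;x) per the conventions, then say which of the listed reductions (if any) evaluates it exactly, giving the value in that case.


Classification (C = \frac{6}{5}): 2F1 with upper {-7, 4}, lower {12}, argument x = -1. Verdict: this is Kummer's theorem (I3) (x = -1; c = 12 equals 1+a-b for upper {-7, 4}: listed pattern). Its exact value is 11.

First insight: with t_0 = \frac{6}{5}, the factorial ratio (C = 6/5) (k+a-1)!/(a-1)! is a rising factorial (a)_k.
Adjacent-term ratio: r(k) = -1 * (k-7) (k+4) / [(k+12) (k+1)] ; factor over Q: parameters, x = -1, and C = \frac{6}{5}.


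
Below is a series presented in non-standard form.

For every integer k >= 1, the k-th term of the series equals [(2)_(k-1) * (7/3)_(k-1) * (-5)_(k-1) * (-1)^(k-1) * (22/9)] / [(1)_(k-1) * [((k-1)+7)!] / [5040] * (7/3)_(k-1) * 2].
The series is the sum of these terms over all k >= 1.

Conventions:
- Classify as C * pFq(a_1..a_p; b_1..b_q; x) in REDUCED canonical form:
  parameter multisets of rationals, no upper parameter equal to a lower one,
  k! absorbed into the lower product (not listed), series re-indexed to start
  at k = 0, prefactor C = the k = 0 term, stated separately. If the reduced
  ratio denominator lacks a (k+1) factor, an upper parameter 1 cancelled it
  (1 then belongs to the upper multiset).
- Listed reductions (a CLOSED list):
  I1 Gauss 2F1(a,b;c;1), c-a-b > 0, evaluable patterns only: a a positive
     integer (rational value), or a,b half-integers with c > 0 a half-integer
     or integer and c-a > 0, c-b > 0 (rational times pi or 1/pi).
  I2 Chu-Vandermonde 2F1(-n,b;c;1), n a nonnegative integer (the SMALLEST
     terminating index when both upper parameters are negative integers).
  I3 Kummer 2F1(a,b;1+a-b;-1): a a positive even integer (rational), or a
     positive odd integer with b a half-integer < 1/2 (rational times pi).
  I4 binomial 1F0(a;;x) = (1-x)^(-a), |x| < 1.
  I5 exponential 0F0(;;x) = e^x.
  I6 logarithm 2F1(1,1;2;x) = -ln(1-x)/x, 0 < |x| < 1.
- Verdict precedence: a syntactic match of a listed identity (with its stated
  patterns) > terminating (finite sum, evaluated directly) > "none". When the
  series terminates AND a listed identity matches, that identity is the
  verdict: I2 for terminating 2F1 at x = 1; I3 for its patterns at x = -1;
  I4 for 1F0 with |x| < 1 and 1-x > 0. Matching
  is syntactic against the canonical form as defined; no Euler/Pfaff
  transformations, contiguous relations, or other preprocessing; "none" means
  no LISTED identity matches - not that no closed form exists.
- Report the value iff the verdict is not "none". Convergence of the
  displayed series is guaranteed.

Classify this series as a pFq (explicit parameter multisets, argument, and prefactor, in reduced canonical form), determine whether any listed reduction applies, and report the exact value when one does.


x = -1 here; the reduced form reads 2F1, upper {-5, 2}, lower {8}, C = 11/9. Verdict at x = -1: Kummer (I3) matches (x = -1; c = 8 equals 1+a-b for upper {-5, 2}: listed pattern). Value: 77/18.

First insight: x = (-1) and (1)_k (C = 11/9) is k! itself.
Adjacent-term ratio: r(k) = (-1) * (k-5) (k+2) / [(k+8) (k+1)] - rational in k. x = (-1); t_0 = 11/9; negate the roots.


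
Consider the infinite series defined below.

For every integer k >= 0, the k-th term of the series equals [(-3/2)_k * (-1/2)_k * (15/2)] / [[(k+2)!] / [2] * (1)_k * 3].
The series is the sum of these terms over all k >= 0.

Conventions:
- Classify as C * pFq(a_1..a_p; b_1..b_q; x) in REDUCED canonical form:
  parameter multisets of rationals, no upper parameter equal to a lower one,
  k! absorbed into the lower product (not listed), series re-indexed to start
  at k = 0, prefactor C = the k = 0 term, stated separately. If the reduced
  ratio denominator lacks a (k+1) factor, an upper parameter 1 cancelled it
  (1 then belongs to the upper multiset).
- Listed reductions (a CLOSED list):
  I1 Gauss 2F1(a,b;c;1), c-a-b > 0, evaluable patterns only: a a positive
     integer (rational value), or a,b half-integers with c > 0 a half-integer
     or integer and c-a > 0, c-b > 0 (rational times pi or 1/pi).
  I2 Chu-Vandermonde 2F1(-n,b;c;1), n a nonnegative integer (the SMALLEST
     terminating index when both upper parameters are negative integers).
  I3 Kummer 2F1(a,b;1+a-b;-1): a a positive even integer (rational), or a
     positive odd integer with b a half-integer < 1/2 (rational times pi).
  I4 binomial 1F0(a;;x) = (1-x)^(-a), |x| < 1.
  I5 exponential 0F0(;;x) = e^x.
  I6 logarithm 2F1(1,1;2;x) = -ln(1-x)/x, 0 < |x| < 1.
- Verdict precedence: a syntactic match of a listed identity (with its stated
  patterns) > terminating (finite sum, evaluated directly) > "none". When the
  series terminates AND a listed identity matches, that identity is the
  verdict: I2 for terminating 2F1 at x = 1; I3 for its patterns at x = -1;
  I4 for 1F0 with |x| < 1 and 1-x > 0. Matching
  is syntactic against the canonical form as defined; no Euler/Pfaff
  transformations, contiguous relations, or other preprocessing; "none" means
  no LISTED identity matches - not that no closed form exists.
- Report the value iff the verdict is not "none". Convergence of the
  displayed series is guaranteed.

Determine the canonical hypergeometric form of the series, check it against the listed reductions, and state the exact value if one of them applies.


Classification (C = 5/2): 2F1 with upper {-3/2, -1/2}, lower {3}, argument x = 1. Verdict: Gauss's theorem I1 (half-integer case) fires (x = 1; upper {-3/2, -1/2} half-integers, c = 3 in the evaluable pattern). Sum: (1024/105) / pi.

Structural cue: t_0 being 5/2, the constant factors (prefactor 5/2) combine into one prefactor.
Ratio: r(k) = 1 * (k-3/2) (k-1/2) / [(k+3) (k+1)] - rational in k, leading ratio 1; with t_0 = 5/2, classification follows.


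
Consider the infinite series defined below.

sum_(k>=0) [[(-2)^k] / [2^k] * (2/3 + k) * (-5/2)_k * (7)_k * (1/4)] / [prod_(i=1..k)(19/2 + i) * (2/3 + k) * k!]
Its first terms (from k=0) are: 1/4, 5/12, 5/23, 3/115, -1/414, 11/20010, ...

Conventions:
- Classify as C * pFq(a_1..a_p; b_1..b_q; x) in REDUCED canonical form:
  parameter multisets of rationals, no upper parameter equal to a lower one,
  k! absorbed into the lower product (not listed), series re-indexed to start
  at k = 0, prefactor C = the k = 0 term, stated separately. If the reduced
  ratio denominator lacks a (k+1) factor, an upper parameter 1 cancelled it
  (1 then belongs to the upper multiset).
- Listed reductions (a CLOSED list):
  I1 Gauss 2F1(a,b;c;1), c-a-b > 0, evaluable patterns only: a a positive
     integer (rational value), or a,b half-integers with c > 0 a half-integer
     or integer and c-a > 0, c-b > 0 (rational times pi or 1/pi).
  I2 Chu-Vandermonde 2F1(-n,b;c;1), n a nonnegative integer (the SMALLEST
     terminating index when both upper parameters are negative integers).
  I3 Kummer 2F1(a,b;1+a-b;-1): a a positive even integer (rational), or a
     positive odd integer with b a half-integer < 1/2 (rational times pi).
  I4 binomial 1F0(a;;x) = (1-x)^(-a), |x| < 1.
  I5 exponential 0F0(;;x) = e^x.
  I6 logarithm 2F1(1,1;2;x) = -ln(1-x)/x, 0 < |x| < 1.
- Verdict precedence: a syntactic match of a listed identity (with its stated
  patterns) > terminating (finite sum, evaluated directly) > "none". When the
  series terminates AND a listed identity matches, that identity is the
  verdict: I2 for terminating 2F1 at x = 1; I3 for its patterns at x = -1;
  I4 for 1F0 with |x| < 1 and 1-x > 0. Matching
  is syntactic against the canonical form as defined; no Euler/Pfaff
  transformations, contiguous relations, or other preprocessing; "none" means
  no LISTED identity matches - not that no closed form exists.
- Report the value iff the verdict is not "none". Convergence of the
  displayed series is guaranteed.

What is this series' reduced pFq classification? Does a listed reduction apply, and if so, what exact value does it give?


Prefactor 1/4, argument -1: 2F1 with upper {-5/2, 7} over lower {21/2}. Verdict: the Kummer evaluation I3 applies (x = -1; c = 21/2 equals 1+a-b for upper {-5/2, 7}: listed pattern). Hence: (4849845/16777216) * pi.

Structural cue: x = (-1) and k + 2/3 divides numerator and denominator alike; prefactor 1/4 after cancelling.
Ratio: r(k) = (-1) * (k-5/2) (k+7) / [(k+21/2) (k+1)] - poly over poly, x = (-1) from leading terms; C = 1/4 at k = 0.


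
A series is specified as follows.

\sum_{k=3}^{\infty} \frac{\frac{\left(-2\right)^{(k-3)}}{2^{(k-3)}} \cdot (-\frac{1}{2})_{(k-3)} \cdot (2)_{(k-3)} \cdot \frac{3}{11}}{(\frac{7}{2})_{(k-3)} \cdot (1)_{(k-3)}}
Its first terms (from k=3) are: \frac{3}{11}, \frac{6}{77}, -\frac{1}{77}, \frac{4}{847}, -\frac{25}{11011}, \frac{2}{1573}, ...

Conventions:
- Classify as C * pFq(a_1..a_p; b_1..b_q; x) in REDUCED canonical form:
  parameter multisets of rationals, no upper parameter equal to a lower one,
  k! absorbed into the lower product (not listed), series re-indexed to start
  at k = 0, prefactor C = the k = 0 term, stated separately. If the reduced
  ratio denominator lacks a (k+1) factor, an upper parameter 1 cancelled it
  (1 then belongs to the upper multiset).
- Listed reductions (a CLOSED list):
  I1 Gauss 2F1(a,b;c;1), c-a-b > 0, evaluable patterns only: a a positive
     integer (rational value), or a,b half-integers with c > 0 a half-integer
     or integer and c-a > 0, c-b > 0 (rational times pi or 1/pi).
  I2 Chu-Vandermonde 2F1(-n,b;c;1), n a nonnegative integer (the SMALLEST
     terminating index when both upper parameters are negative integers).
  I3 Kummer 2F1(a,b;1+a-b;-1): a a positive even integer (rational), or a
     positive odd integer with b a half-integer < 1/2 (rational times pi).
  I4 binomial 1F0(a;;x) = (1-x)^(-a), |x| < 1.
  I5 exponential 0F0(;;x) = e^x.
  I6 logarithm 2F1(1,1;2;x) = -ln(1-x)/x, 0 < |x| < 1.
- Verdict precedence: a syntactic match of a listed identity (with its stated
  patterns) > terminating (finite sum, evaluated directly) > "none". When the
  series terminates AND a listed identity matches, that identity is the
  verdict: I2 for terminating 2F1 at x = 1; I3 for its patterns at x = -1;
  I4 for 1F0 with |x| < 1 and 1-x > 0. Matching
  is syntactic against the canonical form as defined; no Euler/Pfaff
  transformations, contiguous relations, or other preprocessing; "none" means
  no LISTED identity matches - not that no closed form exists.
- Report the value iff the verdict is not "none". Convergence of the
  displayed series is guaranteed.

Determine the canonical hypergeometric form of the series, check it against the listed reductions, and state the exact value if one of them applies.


First insight: from the first term \frac{3}{11}: (1)_k (prefactor 3/11) is k! itself.
Consecutive-term ratio: r(k) = -1 * (k-\frac{1}{2}) (k+2) / [(k+\frac{7}{2}) (k+1)] - rational; roots negated = parameters, x = -1, C = \frac{3}{11}.

Reduced: x = -1, 2F1, upper = {-\frac{1}{2}, 2}, lower = {\frac{7}{2}}, C = \frac{3}{11}. Verdict: the Kummer evaluation I3 fires (x = -1; c = \frac{7}{2} equals 1+a-b for upper {-\frac{1}{2}, 2}: listed pattern). Value: \frac{15}{44}.


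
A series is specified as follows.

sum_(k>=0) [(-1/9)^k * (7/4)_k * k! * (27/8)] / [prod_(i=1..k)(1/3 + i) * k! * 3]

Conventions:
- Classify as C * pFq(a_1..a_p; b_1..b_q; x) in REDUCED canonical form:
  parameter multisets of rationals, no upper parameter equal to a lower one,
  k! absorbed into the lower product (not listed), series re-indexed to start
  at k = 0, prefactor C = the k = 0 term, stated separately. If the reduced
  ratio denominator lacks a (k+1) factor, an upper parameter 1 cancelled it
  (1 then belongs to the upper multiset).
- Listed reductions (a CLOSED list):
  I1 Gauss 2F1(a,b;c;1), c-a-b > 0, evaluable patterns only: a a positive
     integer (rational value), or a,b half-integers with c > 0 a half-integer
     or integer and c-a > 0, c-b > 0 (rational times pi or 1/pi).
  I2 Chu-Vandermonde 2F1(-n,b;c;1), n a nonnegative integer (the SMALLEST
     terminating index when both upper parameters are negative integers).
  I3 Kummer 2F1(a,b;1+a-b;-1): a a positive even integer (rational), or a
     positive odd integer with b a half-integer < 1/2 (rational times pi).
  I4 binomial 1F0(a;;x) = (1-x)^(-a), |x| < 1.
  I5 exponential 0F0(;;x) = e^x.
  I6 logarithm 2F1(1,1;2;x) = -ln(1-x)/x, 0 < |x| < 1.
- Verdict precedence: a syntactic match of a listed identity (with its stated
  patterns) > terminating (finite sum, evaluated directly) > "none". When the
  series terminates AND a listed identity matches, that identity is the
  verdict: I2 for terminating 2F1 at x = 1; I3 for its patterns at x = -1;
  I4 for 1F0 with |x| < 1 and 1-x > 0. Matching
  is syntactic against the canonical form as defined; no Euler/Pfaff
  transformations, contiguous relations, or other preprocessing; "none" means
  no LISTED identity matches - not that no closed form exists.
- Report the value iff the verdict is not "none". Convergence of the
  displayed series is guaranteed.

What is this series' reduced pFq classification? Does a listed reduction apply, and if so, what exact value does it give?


Canonical form: C = 9/8 times 2F1 with upper {1, 7/4}, lower {4/3}, x = -1/9. Verdict: none (x = -1/9): each listed identity misses the multisets {1, 7/4} ; {4/3}.

Key step: x = (-1/9) and the lower running product (prefactor 9/8) is a rising factorial.
Step ratio: r(k) = (-1/9) * (k+1) (k+7/4) / [(k+4/3) (k+1)] - poly over poly, x = (-1/9) from leading terms; C = 9/8 at k = 0.


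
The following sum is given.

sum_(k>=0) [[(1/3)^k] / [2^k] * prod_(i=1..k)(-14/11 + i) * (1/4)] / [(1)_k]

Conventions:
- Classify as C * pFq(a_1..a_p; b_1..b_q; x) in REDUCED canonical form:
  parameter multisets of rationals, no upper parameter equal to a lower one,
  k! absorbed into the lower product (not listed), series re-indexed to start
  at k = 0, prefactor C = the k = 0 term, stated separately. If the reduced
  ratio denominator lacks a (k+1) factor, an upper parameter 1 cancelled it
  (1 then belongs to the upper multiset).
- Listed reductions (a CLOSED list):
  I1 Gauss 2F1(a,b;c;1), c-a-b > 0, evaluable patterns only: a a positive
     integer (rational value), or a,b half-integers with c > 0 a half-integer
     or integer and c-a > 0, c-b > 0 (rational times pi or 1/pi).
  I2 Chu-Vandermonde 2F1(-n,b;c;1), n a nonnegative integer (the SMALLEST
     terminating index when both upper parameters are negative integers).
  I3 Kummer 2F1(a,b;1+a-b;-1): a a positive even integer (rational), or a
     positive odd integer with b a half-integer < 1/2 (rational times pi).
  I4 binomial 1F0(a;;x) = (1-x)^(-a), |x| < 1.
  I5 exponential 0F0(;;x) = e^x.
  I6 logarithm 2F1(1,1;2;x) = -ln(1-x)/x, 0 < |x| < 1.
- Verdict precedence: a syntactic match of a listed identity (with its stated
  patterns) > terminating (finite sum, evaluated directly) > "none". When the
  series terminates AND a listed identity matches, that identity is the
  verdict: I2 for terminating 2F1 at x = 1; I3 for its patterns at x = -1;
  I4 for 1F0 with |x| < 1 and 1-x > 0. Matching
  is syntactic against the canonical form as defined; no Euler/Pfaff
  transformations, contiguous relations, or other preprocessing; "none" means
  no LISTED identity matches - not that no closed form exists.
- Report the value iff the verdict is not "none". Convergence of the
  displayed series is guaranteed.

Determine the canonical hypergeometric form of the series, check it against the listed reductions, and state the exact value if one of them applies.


Reduced: x = 1/6, 1F0, upper = {-3/11}, lower = {-}, C = 1/4. Verdict at x = 1/6: the I4 binomial reduction matches (the 1F0 binomial series: exponent 3/11, x = 1/6). Sum: (1/4) * (5/6)^(3/11).

Key step: from the first term 1/4: the running product (prefactor 1/4) telescopes to a rising factorial.
Step ratio: r(k) = (1/6) * (k-3/11) / [(k+1)] - rational; roots negated = parameters, x = (1/6), C = 1/4.


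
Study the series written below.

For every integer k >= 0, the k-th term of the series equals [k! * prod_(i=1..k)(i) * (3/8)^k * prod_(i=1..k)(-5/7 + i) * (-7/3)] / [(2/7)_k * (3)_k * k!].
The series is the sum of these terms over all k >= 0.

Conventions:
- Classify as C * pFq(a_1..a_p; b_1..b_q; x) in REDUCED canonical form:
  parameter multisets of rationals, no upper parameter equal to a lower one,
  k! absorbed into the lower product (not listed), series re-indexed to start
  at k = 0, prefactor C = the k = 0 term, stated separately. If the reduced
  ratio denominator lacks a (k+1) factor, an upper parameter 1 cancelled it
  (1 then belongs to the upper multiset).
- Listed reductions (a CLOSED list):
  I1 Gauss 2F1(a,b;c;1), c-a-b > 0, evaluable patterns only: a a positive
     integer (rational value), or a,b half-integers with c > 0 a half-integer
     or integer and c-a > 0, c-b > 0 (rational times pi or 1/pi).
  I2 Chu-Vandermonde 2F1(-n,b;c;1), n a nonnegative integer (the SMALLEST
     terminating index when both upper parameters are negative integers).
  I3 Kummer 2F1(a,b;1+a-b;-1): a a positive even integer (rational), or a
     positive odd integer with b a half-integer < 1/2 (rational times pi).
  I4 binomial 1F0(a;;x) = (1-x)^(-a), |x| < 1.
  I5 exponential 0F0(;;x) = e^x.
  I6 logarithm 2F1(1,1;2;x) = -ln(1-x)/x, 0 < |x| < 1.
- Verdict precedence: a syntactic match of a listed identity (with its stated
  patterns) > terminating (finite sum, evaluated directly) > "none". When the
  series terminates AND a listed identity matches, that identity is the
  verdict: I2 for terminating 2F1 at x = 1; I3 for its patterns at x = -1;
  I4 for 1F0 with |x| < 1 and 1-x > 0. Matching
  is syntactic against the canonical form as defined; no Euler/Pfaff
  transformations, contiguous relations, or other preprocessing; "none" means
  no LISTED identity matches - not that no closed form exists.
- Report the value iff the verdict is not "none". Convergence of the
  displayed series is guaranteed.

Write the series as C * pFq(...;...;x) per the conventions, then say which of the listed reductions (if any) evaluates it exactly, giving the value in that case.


With C = -7/3: the canonical form is 2F1(1, 1; 3; 3/8). Verdict: none. Every listed pattern misses the 2F1 form at 3/8, upper {1, 1}.

Key step: with t_0 = -7/3, the factorial ratio (prefactor -7/3) (k+a-1)!/(a-1)! is a rising factorial (a)_k.
Consecutive-term ratio: r(k) = (3/8) * (k+1) (k+1) / [(k+3) (k+1)] - rational in k. x = (3/8); t_0 = -7/3; negate the roots.


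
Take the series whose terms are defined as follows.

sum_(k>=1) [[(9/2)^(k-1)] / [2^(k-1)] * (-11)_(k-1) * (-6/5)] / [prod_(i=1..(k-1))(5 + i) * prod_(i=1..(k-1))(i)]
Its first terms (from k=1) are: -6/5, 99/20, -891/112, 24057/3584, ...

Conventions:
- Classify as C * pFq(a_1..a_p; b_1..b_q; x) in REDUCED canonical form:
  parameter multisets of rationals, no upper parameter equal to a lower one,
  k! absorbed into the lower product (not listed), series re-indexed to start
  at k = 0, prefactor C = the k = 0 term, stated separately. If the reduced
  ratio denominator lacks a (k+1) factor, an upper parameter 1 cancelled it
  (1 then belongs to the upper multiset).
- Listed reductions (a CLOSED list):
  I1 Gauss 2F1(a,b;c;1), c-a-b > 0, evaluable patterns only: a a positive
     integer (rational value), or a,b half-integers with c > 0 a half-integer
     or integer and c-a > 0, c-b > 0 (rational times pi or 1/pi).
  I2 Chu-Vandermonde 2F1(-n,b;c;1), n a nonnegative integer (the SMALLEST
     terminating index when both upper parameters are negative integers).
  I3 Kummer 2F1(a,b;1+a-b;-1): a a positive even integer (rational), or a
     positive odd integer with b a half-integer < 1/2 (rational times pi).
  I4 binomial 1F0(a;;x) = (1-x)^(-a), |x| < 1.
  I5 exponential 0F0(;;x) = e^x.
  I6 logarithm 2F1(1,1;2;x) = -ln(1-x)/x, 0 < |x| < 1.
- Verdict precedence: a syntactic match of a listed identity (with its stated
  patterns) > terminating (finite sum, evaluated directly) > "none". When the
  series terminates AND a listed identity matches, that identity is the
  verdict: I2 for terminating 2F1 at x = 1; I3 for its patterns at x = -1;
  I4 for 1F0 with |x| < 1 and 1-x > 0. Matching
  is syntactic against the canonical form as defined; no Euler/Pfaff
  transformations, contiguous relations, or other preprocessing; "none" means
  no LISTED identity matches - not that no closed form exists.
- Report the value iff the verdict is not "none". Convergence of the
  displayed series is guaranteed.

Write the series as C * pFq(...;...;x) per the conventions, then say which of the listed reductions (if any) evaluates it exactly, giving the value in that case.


Classification (C = -6/5): 1F1 with upper {-11}, lower {6}, argument x = 9/4. Verdict: terminating. (-11)_k vanishes past k = 11, leaving a 12-term sum, computed directly. Hence: 27601329689781/1504741792153600.

Structural cue: t_0 = -6/5 here, and the lower running product (prefactor -6/5) is a rising factorial.
Ratio: r(k) = (9/4) * (k-11) / [(k+6) (k+1)] - rational; roots negated = parameters, x = (9/4), C = -6/5.


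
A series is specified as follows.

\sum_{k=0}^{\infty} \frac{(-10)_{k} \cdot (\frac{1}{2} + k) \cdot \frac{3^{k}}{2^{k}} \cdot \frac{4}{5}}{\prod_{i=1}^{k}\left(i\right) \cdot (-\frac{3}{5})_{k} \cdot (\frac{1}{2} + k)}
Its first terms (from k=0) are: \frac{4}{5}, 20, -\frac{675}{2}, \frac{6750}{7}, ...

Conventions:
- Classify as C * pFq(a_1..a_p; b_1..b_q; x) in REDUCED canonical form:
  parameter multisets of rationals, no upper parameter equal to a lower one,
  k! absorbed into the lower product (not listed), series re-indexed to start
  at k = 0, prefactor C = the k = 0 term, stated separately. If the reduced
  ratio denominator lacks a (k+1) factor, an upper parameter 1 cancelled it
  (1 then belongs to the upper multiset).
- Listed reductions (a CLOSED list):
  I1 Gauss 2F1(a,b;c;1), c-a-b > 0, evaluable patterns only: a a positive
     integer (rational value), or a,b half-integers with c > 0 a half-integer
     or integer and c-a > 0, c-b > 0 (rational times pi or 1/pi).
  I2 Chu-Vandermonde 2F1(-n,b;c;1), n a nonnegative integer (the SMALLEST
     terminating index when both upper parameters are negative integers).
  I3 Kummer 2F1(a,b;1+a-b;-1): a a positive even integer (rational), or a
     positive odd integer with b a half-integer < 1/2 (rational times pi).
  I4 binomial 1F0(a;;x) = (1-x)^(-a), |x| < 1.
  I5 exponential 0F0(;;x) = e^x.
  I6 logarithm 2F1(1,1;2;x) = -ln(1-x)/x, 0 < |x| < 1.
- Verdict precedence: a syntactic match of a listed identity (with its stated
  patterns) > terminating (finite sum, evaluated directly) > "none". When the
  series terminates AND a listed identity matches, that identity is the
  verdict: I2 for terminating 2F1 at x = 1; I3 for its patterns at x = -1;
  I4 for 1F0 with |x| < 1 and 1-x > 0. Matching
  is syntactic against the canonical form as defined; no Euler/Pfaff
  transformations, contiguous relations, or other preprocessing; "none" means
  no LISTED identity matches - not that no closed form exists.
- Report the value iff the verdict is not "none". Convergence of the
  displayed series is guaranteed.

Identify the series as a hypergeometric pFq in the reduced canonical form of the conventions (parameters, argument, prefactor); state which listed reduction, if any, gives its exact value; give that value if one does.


At argument \frac{3}{2}: a 1F1 with upper {-10}, lower {-\frac{3}{5}}, scaled by C = \frac{4}{5}. Verdict: terminating - upper parameter -10 makes this a finite sum (last index 10), evaluated exactly. Its exact value is \frac{6976565122631}{444374712320}.

The tell: x = \frac{3}{2} and striking the common factor k + 1/2 reduces the term (C = 4/5, x = 3/2).
Step ratio: r(k) = \frac{3}{2} * (k-10) / [(k-\frac{3}{5}) (k+1)] - rational; roots negated = parameters, x = \frac{3}{2}, C = \frac{4}{5}.


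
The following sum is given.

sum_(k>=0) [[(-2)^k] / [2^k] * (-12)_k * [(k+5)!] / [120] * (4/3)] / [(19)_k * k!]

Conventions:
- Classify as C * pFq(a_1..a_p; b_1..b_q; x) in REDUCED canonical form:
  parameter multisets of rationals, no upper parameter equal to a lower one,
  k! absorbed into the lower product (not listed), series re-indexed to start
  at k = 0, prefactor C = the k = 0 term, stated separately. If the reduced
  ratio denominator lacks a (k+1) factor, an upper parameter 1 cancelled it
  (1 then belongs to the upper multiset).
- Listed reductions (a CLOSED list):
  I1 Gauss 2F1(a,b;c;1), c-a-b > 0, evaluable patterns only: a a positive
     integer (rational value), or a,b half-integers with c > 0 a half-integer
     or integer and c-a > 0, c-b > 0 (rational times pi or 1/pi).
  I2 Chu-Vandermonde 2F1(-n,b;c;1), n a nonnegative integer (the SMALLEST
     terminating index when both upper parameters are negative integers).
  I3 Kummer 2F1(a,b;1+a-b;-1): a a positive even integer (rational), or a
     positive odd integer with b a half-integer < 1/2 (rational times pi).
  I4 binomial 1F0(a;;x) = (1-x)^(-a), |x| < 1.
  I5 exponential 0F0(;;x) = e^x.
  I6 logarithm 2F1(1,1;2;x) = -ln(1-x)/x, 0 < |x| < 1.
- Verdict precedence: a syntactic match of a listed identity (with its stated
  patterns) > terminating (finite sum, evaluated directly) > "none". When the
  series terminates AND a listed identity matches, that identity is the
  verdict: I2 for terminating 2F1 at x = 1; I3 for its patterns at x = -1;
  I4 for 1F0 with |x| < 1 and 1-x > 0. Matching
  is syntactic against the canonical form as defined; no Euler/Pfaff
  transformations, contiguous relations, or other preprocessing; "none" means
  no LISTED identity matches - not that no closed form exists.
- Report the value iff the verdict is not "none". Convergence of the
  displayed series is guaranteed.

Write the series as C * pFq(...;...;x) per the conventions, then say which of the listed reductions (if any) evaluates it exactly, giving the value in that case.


First insight: t_0 = 4/3 here, and the factorial ratio (C = 4/3) (k+a-1)!/(a-1)! is a rising factorial (a)_k.
Adjacent-term ratio: r(k) = (-1) * (k-12) (k+6) / [(k+19) (k+1)] - rational; roots negated = parameters, x = (-1), C = 4/3.

At argument -1: a 2F1 with upper {-12, 6}, lower {19}, scaled by C = 4/3. Verdict (x = -1): Kummer's theorem (I3) applies (x = -1; c = 19 equals 1+a-b for upper {-12, 6}: listed pattern). Sum: 272/5.


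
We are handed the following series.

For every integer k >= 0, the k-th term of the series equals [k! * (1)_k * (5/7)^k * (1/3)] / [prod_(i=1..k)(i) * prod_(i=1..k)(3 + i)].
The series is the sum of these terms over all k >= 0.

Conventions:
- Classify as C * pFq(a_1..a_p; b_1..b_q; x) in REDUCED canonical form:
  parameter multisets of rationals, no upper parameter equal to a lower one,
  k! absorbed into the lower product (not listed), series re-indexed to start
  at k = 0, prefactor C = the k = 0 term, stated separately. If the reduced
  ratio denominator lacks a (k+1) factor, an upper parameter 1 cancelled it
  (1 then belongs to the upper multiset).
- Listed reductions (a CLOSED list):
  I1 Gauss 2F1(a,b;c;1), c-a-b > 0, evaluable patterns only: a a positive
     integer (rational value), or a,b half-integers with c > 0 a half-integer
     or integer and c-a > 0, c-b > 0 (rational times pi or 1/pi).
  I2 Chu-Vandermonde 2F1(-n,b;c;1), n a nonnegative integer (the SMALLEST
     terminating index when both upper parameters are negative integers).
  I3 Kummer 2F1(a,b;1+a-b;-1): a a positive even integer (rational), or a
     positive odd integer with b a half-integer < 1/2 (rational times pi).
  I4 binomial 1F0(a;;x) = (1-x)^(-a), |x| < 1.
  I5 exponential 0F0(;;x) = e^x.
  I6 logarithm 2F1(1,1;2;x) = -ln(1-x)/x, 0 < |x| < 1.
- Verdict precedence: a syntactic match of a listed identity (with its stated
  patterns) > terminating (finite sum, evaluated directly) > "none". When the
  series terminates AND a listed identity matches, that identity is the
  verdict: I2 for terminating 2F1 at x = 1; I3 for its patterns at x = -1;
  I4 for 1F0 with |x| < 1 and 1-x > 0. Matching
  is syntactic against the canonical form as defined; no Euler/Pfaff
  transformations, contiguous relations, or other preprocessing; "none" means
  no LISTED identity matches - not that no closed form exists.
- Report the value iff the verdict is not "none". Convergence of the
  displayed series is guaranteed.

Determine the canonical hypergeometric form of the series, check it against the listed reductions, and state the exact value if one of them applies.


With C = 1/3: the canonical form is 2F1(1, 1; 4; 5/7). Verdict: no listed reduction: x = 5/7 and upper {1, 1} fail every I1-I6 pattern.

Key step: with t_0 = 1/3, the lower running product (prefactor 1/3) is a rising factorial.
Step ratio: r(k) = (5/7) * (k+1) (k+1) / [(k+4) (k+1)] - rational in k. x = (5/7); t_0 = 1/3; negate the roots.


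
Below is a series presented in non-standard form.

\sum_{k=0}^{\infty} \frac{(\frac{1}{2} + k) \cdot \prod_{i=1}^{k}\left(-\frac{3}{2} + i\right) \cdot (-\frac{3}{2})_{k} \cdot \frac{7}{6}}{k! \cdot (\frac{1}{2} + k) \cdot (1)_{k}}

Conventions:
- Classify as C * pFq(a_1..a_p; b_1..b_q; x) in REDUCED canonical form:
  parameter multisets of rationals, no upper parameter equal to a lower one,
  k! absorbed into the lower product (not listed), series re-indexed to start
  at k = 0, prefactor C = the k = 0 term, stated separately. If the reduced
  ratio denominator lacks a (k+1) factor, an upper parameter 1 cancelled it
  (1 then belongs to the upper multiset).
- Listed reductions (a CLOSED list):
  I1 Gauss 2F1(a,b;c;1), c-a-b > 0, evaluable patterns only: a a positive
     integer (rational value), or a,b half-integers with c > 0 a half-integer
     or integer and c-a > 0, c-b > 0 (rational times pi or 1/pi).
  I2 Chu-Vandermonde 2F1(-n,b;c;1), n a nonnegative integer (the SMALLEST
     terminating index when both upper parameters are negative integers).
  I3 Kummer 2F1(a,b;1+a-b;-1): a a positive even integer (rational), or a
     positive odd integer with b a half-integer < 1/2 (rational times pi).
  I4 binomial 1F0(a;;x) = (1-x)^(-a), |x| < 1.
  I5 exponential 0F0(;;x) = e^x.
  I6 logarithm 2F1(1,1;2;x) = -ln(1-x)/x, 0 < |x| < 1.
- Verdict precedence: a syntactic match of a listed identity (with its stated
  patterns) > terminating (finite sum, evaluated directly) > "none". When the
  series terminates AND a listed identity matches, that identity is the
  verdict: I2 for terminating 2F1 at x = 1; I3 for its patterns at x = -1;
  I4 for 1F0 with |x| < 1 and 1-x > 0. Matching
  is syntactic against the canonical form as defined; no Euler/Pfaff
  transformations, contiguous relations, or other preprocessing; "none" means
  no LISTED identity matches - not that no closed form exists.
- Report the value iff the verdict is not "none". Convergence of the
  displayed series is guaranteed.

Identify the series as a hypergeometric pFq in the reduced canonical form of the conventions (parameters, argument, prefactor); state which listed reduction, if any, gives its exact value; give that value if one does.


With C = \frac{7}{6}: the canonical form is 2F1(-\frac{3}{2}, -\frac{1}{2}; 1; 1). Verdict: Gauss (I1, half-integer pattern) matches (x = 1; upper {-\frac{3}{2}, -\frac{1}{2}} half-integers, c = 1 in the evaluable pattern). Sum: \frac{56}{9} / \pi.

The tell: with t_0 = \frac{7}{6}, striking the common factor k + 1/2 reduces the term (prefactor 7/6).
Consecutive-term ratio: r(k) = 1 * (k-\frac{3}{2}) (k-\frac{1}{2}) / [(k+1) (k+1)] - poly over poly, x = 1 from leading terms; C = \frac{7}{6} at k = 0.


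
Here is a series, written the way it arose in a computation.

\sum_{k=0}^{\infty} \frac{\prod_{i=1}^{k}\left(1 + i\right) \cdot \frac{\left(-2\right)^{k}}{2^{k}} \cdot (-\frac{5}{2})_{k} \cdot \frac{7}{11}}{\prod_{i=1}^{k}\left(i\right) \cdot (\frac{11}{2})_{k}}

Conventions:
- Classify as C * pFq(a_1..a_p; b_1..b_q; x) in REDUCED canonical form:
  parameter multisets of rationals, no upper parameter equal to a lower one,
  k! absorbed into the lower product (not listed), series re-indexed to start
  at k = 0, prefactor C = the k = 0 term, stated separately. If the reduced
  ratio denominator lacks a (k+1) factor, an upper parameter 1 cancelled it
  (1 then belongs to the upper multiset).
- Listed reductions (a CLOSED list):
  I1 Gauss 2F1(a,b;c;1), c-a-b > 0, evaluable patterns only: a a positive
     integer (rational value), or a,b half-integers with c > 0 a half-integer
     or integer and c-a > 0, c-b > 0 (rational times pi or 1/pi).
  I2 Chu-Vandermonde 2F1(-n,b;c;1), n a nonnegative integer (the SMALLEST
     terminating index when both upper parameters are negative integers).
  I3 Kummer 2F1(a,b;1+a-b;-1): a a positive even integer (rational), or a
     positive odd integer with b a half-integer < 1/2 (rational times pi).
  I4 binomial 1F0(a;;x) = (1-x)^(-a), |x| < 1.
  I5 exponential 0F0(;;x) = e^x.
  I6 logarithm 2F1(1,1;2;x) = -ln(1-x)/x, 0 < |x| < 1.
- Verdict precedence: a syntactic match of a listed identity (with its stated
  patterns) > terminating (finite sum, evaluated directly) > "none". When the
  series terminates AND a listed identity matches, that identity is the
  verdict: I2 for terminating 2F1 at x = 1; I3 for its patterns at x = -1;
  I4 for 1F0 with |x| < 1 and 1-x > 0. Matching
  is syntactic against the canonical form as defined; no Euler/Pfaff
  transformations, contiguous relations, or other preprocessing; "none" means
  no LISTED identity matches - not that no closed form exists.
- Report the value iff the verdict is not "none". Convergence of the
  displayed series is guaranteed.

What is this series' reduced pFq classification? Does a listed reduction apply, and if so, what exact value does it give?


The series (x = -1) is 2F1: upper {-\frac{5}{2}, 2}, lower {\frac{11}{2}}, prefactor \frac{7}{11}. Verdict (x = -1): the Kummer evaluation I3 applies (x = -1; c = \frac{11}{2} equals 1+a-b for upper {-\frac{5}{2}, 2}: listed pattern). Exact value: \frac{63}{44}.

First insight: t_0 being \frac{7}{11}, the two k-th powers (C = 7/11) combine into one argument.
Term ratio: r(k) = -1 * (k-\frac{5}{2}) (k+2) / [(k+\frac{11}{2}) (k+1)] ; factor over Q: parameters, x = -1, and C = \frac{7}{11}.
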